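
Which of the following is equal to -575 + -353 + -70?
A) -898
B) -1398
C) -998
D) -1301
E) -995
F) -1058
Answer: C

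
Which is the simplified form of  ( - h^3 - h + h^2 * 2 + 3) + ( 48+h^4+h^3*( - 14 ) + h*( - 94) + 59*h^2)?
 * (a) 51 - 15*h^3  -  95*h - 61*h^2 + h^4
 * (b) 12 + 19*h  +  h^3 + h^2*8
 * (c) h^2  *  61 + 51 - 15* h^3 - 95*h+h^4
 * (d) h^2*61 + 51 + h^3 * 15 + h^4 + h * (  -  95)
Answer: c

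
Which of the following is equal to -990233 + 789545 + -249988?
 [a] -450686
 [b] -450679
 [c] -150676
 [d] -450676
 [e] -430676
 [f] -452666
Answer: d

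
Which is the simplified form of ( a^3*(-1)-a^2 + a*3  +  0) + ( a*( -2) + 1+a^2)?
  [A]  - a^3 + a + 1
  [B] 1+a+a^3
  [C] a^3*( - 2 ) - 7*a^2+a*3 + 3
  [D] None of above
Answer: A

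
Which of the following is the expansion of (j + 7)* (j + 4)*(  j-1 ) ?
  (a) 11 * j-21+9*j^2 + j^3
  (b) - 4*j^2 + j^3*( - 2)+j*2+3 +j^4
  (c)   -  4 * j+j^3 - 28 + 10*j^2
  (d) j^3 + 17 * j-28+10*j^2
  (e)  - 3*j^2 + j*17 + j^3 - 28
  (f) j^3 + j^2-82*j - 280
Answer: d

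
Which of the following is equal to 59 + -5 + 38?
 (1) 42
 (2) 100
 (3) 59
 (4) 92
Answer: 4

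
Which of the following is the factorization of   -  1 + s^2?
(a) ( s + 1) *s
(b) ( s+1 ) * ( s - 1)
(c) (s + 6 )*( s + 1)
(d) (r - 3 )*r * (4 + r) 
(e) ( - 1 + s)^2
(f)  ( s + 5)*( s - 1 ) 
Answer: b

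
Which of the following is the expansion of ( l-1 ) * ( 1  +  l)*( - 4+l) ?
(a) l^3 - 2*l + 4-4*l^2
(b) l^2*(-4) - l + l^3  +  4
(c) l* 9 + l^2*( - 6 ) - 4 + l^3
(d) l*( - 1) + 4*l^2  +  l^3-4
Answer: b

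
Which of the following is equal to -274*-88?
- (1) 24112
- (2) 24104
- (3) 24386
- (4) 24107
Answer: 1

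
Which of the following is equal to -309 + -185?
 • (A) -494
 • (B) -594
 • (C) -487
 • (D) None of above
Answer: A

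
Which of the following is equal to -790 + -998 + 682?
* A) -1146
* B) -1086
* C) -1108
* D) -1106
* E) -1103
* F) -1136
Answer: D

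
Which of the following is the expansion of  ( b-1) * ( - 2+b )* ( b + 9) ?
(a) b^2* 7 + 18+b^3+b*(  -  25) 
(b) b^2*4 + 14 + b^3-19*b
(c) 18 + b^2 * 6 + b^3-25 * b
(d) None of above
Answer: c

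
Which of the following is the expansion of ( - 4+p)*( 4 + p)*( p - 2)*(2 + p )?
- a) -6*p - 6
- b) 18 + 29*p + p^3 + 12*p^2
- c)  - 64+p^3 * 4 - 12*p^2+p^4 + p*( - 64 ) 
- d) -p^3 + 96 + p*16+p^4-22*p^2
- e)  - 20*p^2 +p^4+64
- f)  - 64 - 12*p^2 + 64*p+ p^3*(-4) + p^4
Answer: e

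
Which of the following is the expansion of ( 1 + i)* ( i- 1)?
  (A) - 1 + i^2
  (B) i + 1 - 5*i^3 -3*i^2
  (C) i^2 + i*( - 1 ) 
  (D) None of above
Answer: A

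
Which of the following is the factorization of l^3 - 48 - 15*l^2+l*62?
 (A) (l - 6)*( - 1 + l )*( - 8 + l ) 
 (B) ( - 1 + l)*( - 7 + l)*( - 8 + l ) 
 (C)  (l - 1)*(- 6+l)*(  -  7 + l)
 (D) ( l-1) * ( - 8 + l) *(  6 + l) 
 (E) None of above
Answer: A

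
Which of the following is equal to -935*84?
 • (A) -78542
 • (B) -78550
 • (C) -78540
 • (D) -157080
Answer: C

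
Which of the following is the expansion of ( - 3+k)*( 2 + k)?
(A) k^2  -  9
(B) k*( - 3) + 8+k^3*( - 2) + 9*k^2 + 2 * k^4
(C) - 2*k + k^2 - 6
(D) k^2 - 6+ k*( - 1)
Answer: D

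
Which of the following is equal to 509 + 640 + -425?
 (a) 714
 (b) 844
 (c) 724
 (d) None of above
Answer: c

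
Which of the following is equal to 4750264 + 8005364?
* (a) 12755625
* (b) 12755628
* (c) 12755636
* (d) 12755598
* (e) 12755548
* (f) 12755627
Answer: b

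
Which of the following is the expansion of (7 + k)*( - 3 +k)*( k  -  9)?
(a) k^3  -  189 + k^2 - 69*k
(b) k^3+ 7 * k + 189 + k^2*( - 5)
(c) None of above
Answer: c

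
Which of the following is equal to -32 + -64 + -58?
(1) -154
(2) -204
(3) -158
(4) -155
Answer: 1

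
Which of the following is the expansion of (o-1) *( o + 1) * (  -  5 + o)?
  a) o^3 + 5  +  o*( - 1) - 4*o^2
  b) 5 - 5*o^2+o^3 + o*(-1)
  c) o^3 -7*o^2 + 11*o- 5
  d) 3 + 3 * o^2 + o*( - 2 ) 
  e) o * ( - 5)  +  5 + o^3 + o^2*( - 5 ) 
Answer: b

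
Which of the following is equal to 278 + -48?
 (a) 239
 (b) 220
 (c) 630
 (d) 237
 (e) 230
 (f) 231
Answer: e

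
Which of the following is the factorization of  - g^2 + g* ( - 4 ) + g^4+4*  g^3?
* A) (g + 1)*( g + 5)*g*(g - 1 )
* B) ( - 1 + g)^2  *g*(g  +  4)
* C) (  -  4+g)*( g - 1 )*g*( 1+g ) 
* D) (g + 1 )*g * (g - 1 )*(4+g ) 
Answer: D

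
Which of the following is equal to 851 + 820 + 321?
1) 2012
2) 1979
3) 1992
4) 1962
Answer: 3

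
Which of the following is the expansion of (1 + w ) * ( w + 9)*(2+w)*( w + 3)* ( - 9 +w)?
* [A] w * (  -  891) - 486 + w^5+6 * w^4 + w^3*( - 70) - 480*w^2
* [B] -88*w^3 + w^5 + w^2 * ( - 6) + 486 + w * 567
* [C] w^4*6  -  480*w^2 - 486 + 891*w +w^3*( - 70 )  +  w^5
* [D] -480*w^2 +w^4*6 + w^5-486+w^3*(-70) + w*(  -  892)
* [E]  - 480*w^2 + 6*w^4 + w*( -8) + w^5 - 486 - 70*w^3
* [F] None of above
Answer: A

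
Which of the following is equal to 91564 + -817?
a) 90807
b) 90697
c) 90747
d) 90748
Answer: c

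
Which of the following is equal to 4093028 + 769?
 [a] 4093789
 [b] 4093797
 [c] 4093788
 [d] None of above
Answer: b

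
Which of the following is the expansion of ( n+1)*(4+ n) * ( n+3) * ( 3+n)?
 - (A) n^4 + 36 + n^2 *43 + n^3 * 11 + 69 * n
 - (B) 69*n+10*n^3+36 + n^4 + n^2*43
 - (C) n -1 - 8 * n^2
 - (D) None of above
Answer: A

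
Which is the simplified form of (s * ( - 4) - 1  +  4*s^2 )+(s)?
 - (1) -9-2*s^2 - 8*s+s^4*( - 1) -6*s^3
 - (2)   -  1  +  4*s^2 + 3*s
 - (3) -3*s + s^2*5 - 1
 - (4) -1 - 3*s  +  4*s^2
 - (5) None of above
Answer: 4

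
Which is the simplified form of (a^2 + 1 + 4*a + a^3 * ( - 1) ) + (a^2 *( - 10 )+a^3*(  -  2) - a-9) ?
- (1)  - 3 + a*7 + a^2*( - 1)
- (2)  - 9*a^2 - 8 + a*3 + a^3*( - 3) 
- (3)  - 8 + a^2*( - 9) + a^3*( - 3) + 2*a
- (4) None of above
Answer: 2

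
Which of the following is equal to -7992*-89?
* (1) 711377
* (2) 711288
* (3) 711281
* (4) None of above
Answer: 2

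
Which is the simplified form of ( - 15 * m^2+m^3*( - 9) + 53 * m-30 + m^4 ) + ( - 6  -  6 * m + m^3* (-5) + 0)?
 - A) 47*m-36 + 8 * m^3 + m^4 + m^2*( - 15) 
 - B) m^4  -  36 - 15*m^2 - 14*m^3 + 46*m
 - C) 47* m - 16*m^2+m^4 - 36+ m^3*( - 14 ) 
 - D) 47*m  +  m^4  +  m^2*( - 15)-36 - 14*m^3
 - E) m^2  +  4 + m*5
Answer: D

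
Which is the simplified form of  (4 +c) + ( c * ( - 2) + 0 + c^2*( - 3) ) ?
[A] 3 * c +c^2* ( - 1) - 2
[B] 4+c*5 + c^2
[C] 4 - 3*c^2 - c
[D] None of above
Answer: C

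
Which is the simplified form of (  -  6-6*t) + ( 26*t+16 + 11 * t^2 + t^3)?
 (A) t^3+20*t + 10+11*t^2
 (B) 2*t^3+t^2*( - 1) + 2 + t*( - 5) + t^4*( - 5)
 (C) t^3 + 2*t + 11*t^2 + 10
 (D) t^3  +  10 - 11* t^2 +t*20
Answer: A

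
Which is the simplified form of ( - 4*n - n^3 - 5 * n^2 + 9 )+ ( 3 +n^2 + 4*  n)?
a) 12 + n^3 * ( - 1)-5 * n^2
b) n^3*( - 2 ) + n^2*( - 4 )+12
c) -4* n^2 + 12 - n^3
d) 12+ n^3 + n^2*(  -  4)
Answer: c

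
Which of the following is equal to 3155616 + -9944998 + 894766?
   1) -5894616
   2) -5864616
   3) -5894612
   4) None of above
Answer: 1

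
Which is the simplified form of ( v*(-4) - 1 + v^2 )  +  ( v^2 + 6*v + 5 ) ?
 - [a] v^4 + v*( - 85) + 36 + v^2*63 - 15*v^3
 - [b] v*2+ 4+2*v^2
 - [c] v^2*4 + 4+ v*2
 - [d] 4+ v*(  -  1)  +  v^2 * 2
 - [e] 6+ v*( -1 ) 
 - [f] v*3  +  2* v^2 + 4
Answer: b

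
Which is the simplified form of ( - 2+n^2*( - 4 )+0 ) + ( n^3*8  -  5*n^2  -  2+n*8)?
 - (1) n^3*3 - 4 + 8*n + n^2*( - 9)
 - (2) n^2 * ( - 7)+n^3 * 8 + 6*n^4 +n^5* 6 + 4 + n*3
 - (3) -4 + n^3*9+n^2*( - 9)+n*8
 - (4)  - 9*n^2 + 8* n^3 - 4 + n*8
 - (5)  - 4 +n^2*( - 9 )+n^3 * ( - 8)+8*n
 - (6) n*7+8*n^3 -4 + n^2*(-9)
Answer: 4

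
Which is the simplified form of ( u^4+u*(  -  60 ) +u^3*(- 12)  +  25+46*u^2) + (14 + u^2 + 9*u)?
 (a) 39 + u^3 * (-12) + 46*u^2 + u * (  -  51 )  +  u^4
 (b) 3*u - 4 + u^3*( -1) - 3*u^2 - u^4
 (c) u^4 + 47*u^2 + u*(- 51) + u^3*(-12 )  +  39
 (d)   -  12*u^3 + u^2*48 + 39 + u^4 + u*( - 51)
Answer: c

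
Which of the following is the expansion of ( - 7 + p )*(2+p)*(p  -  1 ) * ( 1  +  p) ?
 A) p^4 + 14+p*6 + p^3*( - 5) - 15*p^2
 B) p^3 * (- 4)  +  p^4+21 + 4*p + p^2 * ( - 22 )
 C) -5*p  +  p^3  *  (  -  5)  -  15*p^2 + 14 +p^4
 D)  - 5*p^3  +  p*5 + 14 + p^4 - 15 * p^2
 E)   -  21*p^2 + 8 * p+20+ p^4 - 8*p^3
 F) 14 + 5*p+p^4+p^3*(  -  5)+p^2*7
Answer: D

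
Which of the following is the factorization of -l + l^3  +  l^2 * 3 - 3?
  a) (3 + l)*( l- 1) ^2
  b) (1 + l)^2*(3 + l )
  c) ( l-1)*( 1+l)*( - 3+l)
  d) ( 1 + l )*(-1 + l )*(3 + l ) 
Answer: d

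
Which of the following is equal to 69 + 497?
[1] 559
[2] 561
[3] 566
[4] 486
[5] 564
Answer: 3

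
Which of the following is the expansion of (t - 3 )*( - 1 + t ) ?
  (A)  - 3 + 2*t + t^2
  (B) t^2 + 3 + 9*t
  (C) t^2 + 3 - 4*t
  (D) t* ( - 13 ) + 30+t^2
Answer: C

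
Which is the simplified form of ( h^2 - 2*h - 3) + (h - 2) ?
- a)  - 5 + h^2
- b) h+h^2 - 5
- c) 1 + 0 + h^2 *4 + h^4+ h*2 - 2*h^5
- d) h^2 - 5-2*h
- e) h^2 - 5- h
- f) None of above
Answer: e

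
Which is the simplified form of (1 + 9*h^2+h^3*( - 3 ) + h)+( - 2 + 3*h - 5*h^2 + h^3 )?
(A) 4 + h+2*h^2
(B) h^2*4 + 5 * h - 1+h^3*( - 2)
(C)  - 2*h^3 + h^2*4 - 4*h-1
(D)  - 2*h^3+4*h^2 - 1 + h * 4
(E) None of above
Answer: D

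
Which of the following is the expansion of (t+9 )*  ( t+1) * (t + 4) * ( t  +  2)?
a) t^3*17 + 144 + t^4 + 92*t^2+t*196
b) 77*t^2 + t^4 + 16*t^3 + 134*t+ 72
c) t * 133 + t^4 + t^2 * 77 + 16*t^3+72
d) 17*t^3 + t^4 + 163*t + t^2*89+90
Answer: b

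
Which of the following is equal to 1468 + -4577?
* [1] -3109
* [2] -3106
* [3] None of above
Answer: 1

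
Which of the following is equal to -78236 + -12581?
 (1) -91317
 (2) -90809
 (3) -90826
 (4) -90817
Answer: 4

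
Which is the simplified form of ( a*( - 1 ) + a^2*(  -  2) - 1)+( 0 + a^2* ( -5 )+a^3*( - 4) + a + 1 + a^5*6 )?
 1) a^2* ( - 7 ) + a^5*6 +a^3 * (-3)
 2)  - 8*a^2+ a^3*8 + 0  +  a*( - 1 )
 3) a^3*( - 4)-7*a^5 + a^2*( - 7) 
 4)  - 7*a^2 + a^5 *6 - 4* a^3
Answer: 4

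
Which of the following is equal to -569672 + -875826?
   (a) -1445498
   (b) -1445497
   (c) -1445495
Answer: a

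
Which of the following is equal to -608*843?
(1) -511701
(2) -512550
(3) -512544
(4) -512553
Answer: 3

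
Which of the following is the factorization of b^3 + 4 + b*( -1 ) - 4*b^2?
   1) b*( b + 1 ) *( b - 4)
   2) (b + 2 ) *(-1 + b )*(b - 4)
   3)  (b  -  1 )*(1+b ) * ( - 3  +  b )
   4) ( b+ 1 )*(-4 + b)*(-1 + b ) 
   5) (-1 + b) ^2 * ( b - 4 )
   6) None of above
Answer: 4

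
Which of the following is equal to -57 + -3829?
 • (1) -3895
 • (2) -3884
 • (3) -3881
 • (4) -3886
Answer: 4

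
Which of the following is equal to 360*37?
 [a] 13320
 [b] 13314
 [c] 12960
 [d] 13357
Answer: a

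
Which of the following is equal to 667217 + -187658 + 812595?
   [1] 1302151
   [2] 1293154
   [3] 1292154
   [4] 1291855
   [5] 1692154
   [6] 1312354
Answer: 3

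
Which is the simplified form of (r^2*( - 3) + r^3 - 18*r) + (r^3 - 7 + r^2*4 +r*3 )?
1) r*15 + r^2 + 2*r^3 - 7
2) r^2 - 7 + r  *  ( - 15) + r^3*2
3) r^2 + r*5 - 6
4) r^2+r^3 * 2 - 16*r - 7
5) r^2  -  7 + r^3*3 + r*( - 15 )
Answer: 2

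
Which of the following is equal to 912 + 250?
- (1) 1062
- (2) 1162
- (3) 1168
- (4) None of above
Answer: 2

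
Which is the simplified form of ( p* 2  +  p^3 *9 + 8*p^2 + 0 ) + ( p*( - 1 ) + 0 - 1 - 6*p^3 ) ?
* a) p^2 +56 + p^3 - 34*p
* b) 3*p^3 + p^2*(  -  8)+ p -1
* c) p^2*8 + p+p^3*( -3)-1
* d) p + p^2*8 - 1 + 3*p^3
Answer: d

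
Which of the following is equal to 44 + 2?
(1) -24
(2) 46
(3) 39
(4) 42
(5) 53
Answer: 2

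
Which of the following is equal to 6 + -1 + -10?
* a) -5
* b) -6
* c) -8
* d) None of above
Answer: a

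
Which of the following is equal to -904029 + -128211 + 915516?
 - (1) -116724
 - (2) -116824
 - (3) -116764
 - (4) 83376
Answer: 1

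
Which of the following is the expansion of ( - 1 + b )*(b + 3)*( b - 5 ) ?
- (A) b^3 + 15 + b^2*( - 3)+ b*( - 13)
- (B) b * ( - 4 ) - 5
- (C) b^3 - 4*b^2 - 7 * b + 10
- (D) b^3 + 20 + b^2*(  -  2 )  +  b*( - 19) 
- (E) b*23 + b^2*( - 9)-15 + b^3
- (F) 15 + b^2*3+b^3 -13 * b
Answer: A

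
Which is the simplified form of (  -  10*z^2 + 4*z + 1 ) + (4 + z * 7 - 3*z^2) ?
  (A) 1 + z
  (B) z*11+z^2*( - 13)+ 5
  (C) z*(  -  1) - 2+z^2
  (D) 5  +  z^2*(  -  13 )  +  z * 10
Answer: B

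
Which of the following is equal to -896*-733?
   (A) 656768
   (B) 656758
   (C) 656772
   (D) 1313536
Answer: A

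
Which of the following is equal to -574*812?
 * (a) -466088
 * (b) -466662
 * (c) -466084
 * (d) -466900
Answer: a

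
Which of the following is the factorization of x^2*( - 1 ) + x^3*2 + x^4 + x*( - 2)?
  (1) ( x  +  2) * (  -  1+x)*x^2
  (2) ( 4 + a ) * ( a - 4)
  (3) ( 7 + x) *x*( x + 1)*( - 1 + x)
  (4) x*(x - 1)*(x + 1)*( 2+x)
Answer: 4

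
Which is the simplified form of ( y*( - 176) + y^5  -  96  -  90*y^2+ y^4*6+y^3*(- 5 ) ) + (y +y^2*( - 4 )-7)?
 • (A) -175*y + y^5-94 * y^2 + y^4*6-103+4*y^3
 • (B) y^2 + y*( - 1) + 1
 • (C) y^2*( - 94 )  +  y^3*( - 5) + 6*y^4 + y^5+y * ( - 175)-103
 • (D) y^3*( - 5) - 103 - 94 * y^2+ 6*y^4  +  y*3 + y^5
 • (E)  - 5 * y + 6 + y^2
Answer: C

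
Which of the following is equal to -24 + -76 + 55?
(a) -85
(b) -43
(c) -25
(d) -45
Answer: d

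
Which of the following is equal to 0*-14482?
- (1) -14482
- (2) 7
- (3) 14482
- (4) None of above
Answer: 4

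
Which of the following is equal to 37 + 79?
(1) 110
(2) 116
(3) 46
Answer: 2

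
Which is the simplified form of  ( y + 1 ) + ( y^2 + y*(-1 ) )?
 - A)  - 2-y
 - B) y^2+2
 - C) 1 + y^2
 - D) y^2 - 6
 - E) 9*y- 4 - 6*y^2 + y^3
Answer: C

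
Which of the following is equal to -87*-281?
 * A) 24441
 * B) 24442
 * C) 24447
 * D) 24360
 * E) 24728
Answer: C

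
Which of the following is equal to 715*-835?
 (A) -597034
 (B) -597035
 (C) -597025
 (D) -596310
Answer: C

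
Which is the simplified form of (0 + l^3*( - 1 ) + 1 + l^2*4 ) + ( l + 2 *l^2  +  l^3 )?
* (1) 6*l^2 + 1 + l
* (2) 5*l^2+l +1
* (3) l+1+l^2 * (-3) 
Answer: 1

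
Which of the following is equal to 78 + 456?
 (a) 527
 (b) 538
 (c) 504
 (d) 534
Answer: d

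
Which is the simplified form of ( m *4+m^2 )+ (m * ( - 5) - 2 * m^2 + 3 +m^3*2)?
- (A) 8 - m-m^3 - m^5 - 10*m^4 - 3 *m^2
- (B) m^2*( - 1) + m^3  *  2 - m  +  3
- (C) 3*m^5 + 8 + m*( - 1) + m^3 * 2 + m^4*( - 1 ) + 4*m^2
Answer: B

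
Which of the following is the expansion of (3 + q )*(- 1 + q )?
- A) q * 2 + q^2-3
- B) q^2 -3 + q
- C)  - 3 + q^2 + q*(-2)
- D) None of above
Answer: A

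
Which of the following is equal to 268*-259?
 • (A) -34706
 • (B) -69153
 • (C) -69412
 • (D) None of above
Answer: C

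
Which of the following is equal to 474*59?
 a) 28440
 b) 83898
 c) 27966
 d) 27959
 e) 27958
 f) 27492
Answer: c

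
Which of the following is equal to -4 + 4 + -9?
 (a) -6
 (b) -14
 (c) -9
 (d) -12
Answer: c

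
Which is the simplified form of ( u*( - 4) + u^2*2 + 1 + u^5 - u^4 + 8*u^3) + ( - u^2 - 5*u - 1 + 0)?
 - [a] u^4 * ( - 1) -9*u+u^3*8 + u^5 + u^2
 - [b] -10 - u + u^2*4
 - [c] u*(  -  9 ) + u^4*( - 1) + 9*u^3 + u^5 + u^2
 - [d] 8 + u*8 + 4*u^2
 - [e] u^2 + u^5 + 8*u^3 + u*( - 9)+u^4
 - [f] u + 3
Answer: a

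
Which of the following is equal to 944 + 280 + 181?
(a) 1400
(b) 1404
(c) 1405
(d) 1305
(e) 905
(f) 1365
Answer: c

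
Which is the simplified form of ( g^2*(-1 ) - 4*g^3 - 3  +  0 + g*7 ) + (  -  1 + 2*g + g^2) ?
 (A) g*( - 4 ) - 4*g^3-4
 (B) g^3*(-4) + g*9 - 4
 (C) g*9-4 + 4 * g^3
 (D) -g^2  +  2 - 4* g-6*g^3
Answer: B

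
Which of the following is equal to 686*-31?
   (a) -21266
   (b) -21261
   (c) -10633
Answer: a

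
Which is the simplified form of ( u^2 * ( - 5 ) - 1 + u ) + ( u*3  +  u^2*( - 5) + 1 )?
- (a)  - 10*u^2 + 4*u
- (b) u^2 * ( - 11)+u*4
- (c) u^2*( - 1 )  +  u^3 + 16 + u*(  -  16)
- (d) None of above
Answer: a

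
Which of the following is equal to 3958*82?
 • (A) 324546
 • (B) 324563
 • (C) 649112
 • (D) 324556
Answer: D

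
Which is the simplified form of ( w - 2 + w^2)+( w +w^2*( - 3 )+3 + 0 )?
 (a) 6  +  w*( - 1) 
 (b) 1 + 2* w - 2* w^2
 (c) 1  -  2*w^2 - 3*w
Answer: b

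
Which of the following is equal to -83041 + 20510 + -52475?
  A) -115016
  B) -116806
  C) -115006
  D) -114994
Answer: C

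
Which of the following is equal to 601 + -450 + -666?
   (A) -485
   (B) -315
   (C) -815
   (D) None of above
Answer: D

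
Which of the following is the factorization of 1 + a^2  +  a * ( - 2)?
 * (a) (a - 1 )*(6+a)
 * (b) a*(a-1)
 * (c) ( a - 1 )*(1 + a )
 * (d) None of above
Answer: d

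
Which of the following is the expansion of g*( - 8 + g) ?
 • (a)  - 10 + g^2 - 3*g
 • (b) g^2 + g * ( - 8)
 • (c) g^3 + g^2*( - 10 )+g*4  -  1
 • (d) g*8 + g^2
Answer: b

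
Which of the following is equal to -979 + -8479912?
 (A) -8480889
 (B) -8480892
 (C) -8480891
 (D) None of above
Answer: C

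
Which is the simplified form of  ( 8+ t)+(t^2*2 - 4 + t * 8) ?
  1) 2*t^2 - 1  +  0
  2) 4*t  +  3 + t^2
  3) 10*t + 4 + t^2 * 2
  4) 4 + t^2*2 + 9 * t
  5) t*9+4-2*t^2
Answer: 4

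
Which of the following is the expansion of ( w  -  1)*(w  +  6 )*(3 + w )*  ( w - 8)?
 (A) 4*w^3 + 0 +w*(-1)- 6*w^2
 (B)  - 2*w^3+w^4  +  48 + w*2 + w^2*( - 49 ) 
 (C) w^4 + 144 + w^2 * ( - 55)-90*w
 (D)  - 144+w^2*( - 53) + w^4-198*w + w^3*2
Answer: C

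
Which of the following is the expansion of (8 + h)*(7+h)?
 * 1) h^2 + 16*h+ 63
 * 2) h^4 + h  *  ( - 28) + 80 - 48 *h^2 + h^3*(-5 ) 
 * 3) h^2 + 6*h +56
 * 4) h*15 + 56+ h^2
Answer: 4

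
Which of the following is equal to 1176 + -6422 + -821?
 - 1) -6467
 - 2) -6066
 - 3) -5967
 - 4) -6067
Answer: 4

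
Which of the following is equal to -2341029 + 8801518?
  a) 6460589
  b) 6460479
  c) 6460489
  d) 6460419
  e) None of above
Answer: c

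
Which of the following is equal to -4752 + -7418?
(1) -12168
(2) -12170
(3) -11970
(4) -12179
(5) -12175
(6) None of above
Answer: 2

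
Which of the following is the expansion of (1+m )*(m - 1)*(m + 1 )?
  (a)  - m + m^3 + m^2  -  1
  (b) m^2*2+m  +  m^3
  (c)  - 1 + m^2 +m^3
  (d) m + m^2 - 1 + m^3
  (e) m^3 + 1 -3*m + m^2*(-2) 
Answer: a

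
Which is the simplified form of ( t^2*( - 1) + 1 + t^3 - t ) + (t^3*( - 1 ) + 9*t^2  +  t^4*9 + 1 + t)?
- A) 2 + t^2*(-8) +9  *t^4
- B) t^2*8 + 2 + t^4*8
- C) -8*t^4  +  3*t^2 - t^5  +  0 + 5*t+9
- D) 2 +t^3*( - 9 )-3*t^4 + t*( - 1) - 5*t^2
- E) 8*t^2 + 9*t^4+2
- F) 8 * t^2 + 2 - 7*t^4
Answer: E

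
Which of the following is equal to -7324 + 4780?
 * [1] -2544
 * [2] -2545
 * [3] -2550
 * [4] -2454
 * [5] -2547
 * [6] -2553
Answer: 1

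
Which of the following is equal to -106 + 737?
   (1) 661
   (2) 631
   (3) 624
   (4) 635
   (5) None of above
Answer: 2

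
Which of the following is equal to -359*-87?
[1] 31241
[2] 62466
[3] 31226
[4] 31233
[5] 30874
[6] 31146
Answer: 4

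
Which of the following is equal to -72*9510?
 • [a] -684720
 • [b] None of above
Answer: a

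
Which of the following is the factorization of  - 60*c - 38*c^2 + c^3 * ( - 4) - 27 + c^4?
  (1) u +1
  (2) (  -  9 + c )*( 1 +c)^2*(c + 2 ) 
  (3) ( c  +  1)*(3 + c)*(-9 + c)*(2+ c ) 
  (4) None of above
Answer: 4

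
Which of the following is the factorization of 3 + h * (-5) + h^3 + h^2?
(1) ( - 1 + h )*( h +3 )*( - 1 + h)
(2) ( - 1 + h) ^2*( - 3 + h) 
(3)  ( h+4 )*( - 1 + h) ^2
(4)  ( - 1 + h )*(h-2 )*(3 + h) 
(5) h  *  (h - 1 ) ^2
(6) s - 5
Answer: 1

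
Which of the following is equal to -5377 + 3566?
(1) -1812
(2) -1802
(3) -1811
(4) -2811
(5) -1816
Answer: 3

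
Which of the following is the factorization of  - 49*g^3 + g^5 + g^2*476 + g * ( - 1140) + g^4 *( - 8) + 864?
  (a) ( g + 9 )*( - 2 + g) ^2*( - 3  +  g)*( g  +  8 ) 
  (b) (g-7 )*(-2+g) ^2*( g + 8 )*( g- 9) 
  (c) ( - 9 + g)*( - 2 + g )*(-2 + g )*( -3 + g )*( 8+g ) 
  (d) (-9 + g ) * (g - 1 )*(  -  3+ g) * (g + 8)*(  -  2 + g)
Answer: c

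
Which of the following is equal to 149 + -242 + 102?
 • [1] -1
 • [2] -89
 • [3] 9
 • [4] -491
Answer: 3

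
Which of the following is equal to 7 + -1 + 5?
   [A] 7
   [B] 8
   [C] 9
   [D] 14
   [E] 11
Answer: E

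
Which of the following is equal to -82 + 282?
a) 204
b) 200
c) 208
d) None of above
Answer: b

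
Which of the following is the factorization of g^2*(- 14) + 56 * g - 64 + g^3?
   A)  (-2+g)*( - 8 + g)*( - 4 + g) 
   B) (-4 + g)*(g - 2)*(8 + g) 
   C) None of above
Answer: A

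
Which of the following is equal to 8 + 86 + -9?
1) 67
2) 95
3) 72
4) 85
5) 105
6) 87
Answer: 4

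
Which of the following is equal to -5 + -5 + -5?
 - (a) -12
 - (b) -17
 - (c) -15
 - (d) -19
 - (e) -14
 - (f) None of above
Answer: c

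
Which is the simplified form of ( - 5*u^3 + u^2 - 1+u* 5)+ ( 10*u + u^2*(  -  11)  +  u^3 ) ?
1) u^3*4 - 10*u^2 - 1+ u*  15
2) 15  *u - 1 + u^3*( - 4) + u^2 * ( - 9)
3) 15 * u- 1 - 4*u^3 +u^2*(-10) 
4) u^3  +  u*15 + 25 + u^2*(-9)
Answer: 3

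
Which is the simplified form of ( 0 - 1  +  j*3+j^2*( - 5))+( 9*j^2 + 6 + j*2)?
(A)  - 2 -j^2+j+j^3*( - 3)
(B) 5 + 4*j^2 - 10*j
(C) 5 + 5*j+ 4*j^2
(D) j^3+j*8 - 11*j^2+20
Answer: C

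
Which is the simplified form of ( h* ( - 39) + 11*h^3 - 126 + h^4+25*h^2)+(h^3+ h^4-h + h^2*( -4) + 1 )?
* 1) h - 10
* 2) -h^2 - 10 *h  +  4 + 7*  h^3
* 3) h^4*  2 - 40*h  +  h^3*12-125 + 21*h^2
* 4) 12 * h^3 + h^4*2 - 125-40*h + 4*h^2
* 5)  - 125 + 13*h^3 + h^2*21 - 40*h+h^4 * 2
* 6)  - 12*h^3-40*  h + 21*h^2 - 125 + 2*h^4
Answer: 3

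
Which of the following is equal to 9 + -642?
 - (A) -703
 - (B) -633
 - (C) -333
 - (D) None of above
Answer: B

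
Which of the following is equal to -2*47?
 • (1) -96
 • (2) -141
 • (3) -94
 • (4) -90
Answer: 3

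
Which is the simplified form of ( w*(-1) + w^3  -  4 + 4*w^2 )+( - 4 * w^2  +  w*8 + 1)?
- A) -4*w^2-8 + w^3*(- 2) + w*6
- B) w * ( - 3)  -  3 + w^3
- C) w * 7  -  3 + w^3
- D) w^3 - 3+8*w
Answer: C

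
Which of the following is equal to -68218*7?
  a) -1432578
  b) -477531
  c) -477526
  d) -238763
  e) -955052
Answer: c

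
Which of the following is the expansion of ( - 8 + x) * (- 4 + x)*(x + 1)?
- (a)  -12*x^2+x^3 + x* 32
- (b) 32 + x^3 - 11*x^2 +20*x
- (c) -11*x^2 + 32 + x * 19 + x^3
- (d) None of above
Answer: b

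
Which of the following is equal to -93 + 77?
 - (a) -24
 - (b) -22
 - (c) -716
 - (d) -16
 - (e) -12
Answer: d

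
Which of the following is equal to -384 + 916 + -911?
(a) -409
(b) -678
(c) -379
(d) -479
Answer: c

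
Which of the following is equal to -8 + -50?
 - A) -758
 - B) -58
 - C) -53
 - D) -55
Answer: B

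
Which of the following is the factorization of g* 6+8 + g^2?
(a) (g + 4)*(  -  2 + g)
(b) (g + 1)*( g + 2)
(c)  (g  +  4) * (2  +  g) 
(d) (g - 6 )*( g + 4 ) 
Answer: c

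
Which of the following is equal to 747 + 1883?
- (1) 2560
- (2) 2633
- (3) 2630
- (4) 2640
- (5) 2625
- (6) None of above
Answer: 3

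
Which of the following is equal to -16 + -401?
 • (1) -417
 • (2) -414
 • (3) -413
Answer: 1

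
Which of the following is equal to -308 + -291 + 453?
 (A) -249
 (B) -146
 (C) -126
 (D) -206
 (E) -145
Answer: B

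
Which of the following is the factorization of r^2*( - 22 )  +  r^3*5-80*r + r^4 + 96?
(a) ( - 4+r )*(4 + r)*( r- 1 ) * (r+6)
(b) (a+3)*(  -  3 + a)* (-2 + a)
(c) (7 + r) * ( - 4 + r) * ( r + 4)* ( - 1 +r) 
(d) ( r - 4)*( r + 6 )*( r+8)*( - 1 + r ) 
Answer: a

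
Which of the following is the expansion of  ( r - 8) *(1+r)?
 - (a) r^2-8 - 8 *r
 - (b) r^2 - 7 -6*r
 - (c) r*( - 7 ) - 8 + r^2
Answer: c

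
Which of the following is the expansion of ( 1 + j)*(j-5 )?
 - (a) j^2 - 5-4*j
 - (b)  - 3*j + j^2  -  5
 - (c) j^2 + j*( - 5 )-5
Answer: a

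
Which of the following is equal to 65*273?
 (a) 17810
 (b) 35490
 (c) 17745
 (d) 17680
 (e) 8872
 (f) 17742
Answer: c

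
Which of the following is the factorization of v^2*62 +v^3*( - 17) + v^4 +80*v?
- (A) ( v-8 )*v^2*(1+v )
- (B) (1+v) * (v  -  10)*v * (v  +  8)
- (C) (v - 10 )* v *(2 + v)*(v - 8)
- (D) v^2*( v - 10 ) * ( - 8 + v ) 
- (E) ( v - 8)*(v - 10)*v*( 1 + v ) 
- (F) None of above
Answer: E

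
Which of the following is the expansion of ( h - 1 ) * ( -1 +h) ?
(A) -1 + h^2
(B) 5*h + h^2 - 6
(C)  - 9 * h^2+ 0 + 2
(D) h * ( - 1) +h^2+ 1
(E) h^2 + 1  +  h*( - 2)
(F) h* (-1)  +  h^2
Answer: E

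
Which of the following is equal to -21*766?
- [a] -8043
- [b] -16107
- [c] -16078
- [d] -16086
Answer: d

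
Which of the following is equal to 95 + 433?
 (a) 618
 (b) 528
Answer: b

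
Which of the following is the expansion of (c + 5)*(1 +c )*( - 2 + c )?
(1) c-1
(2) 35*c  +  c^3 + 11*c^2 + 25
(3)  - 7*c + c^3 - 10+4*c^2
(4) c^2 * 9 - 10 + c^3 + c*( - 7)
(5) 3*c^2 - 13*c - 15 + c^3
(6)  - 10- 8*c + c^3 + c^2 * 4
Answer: 3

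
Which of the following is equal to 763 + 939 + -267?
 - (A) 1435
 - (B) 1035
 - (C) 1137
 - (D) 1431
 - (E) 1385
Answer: A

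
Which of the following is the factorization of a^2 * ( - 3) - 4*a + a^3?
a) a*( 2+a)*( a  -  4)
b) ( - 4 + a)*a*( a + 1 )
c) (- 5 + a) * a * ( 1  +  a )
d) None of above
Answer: b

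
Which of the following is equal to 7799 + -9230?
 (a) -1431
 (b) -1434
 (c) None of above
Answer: a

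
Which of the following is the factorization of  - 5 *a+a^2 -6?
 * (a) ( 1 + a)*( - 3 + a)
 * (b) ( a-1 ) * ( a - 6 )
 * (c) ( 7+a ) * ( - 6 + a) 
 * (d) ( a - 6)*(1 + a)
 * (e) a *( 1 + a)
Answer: d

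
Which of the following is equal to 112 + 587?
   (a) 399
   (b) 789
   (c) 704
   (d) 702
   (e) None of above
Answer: e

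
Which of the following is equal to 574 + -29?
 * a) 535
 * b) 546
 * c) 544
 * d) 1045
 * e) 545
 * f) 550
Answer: e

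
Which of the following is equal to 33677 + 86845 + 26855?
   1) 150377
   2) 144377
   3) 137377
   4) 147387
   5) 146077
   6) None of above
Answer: 6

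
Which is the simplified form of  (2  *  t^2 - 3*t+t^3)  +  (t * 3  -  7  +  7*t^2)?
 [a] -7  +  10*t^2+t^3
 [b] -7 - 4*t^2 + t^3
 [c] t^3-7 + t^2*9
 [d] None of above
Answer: c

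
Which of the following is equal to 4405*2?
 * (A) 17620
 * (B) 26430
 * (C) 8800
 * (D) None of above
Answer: D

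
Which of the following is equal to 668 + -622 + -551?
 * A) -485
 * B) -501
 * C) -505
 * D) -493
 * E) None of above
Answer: C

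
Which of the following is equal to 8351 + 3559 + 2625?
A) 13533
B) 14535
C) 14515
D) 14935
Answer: B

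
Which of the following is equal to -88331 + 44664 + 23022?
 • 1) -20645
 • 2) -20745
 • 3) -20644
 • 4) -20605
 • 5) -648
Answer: 1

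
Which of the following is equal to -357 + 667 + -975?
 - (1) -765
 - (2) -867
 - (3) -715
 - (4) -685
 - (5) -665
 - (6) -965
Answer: 5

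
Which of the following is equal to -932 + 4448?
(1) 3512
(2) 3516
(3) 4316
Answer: 2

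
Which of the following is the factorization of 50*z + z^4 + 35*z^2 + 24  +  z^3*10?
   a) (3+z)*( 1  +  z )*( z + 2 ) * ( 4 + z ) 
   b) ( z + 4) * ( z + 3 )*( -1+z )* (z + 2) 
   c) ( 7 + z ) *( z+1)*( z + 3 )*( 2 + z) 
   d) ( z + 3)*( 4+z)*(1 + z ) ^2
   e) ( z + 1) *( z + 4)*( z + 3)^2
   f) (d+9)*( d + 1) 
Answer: a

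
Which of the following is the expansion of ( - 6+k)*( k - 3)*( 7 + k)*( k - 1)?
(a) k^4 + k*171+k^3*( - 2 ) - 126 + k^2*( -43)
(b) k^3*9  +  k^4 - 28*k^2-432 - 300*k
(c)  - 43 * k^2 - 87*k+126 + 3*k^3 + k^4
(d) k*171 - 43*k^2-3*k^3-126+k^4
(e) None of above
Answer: d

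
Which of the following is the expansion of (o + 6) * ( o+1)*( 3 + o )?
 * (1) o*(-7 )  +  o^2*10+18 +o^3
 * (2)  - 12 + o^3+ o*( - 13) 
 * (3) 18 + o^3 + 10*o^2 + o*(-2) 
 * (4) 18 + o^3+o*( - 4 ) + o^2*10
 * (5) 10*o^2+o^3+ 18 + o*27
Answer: 5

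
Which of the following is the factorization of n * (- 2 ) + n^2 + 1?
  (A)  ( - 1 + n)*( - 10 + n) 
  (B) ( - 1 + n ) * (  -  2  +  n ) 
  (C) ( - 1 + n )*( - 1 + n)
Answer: C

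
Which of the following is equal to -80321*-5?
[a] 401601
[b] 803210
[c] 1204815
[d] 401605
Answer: d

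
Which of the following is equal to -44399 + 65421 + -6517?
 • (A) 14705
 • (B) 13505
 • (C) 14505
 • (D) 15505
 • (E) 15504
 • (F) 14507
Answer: C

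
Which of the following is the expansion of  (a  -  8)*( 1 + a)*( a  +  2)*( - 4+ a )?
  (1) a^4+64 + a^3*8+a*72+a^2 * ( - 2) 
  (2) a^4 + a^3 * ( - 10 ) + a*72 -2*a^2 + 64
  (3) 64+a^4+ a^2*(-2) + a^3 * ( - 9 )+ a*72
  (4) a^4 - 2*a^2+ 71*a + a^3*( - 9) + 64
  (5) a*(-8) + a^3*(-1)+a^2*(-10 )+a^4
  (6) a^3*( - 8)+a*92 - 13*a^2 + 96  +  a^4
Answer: 3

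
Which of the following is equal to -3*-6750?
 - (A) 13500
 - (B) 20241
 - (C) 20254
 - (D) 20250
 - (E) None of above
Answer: D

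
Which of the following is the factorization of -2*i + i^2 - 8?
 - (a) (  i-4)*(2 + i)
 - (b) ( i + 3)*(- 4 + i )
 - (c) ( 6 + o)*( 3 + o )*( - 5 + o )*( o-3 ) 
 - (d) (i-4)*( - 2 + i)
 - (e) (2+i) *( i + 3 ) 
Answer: a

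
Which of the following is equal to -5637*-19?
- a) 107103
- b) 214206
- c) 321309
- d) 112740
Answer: a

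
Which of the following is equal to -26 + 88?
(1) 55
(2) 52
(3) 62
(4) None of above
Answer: 3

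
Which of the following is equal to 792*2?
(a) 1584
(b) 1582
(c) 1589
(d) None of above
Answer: a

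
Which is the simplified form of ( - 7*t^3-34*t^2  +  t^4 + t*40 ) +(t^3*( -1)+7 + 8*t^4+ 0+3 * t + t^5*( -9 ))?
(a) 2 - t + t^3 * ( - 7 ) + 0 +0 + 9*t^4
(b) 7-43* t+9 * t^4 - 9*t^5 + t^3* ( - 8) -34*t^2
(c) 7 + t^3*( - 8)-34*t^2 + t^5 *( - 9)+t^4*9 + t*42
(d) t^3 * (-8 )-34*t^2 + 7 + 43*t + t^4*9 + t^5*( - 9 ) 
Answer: d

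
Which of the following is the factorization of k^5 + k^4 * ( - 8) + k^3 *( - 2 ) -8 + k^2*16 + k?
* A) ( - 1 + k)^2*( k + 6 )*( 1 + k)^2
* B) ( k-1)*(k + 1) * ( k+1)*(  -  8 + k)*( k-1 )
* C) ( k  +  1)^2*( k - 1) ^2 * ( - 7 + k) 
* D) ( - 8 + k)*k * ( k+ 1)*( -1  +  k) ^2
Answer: B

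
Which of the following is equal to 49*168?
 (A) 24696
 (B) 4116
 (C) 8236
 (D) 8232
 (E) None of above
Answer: D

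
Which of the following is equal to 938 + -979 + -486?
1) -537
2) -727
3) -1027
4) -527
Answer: 4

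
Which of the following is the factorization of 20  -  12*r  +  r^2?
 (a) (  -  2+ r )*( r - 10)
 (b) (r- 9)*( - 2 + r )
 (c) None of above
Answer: a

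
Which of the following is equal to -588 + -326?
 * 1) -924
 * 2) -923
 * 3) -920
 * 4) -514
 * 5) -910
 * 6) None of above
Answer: 6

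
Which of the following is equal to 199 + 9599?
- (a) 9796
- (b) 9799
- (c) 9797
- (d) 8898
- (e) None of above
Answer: e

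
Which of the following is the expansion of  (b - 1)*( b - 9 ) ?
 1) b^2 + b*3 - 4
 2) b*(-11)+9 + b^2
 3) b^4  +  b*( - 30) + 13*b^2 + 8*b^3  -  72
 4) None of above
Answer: 4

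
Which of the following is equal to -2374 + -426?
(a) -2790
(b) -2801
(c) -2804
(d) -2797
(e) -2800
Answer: e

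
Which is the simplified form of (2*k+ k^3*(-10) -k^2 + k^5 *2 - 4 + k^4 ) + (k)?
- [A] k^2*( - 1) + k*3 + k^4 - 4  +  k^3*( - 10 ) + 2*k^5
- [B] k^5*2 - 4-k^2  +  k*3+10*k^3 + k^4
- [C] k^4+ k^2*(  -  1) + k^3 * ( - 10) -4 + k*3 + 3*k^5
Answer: A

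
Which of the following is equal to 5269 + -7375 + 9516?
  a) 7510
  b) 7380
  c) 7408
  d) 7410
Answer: d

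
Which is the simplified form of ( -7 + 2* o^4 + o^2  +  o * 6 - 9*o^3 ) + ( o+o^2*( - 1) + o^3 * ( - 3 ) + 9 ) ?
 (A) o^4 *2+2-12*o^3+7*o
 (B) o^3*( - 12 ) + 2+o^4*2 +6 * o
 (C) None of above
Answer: A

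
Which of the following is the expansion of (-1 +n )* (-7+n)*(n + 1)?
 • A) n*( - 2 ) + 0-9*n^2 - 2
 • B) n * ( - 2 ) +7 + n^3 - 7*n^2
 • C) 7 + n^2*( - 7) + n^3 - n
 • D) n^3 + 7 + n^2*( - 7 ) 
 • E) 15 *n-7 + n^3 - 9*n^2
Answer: C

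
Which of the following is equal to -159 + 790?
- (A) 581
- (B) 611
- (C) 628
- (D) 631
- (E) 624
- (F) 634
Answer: D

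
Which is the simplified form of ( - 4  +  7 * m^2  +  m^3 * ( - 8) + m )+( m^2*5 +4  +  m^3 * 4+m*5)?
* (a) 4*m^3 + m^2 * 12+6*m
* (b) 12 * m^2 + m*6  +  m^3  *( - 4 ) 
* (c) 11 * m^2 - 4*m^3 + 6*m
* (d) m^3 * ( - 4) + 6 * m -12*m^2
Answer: b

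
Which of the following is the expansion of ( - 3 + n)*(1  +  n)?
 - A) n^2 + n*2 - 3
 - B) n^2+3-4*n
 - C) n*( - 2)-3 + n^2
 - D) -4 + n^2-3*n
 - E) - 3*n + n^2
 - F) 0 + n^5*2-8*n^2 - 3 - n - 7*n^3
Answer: C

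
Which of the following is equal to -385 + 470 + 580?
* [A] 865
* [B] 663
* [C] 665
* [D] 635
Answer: C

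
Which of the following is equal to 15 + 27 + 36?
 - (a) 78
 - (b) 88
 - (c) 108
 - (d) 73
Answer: a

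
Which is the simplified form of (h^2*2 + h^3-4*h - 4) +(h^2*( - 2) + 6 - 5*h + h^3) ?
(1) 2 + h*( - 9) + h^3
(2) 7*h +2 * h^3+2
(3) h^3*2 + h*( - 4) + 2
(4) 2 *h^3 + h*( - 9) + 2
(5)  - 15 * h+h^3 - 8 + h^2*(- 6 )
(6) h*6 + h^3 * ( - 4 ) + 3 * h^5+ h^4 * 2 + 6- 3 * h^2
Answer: 4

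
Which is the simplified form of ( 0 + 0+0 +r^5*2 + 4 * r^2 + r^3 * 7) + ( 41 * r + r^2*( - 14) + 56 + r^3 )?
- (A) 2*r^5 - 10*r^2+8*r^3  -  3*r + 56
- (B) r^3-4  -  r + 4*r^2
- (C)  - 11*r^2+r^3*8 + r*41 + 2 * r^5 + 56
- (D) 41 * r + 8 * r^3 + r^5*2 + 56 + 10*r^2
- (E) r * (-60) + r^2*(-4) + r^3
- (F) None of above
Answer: F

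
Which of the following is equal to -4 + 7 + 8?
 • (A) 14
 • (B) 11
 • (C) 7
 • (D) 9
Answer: B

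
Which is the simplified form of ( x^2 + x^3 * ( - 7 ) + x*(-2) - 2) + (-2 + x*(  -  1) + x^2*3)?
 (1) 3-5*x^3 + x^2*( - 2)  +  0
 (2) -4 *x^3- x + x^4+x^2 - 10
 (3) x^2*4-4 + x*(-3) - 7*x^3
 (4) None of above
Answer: 3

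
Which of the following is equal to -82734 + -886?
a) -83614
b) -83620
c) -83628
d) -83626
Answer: b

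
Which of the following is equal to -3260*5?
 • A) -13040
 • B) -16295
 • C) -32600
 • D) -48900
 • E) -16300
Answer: E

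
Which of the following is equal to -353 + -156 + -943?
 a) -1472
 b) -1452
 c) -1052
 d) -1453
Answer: b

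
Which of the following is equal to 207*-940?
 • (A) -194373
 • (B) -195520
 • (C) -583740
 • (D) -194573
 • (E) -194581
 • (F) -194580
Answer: F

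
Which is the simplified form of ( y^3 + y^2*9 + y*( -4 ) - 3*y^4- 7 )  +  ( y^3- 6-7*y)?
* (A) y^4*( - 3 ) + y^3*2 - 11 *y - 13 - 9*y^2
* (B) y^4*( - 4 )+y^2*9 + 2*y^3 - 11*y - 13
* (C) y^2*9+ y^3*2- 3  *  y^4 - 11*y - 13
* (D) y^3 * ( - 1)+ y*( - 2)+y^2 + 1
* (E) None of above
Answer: C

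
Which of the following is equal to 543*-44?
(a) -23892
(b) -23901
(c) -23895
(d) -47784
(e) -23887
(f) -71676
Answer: a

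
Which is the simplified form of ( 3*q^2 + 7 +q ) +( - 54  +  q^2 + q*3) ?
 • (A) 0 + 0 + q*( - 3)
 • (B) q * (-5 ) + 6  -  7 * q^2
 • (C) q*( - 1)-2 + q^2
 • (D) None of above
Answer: D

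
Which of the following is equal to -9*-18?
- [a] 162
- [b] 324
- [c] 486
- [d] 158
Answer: a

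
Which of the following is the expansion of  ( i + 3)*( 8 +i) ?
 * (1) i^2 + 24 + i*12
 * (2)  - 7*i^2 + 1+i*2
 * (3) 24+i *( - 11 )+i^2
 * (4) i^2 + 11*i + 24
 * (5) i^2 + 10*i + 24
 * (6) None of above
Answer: 4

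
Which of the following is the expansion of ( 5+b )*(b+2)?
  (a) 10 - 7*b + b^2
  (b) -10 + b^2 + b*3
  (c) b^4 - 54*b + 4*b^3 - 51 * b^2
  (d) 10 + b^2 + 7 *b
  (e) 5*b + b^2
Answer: d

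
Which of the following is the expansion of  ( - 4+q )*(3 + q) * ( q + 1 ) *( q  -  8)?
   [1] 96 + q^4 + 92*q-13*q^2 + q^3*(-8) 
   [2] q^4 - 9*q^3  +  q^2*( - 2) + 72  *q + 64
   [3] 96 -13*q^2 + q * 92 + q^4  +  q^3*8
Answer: 1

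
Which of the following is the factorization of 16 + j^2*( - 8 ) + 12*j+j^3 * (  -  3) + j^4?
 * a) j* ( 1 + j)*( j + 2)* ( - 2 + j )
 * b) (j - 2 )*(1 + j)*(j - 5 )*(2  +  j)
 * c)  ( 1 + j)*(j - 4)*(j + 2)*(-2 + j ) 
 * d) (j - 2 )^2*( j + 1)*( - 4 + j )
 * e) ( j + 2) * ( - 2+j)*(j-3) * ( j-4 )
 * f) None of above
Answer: c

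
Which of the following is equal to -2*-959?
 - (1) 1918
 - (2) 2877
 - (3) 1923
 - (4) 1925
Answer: 1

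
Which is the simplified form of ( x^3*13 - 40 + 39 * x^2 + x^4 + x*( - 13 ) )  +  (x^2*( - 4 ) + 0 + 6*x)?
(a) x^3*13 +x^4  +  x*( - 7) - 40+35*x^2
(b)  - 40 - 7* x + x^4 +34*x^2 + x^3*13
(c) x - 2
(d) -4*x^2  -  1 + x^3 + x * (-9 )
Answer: a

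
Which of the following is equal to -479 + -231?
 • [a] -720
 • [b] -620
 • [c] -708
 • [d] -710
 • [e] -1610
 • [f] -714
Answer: d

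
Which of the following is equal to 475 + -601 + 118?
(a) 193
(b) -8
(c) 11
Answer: b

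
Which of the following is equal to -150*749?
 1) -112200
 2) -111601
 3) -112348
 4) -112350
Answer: 4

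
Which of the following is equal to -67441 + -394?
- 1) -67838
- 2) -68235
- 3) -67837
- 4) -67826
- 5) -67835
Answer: 5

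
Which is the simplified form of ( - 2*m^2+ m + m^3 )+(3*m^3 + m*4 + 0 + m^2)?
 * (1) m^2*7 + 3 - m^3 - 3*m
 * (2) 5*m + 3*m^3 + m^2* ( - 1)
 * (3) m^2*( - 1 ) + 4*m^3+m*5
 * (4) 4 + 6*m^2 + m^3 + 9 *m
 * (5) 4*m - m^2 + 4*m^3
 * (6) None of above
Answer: 3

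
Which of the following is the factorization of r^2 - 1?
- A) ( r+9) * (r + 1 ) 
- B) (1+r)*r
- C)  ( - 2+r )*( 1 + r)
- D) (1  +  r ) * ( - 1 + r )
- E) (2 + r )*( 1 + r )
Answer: D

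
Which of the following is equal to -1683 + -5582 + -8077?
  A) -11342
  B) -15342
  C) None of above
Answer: B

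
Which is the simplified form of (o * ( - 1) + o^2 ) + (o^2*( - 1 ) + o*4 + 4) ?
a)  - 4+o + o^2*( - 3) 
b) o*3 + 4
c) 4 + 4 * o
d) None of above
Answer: b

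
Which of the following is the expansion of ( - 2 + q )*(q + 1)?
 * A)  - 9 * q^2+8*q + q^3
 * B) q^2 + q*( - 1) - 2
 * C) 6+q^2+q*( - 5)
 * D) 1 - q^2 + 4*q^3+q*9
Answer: B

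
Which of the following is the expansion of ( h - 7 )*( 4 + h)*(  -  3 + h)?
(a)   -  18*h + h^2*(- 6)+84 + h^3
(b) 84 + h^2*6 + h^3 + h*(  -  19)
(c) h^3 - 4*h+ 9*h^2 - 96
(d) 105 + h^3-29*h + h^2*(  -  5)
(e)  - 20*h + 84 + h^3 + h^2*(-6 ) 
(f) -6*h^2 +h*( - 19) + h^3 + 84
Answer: f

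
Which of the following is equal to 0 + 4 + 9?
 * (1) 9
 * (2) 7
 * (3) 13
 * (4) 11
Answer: 3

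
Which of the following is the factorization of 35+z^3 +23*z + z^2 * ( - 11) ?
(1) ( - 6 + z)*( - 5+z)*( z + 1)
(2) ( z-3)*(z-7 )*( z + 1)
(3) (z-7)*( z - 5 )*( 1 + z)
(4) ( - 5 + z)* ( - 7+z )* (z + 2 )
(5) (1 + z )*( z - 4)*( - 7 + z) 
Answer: 3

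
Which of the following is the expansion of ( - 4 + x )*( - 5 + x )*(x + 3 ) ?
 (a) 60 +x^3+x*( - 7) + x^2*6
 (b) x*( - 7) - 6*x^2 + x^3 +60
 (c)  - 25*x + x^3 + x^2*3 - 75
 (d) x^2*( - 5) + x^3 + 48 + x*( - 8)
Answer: b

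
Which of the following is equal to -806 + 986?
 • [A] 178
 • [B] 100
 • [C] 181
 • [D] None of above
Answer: D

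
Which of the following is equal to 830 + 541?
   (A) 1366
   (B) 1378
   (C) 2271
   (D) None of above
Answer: D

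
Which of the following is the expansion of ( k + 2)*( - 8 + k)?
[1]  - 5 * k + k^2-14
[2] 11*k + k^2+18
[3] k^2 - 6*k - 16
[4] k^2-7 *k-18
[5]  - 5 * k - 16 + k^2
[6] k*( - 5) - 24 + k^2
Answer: 3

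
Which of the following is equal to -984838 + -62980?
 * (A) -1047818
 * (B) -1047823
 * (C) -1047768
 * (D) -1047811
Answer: A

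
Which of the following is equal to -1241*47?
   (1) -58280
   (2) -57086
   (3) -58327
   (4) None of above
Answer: 3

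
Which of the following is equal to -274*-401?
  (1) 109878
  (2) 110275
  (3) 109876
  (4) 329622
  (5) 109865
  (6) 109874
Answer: 6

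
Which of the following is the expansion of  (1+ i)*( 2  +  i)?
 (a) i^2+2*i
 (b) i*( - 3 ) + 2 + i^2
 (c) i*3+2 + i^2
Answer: c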